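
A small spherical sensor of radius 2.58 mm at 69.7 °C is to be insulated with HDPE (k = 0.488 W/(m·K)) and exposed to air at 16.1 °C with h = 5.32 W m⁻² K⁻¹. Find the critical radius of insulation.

r_cr = 18.3 cm

For a sphere, r_cr = 2k_ins/h = 2·0.488/5.32 = 0.183 m = 18.3 cm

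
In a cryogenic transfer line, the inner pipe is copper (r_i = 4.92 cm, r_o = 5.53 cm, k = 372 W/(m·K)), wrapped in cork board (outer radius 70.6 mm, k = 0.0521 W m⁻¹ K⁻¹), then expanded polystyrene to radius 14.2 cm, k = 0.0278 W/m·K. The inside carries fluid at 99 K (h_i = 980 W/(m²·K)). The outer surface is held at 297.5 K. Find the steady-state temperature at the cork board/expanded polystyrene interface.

T = 130 K

Treat each layer as a resistance in series:
  R'_conv,in = 1/(2πr h) = 1/(2π·0.0492·980) = 0.003301 m·K/W
  R'_copper = ln(0.0553/0.0492)/(2πk) = 0.1169/(2π·372) = 5.001×10^-5 m·K/W
  R'_cork board = ln(0.0706/0.0553)/(2πk) = 0.2443/(2π·0.0521) = 0.7462 m·K/W
  R'_expanded polystyrene = ln(0.142/0.0706)/(2πk) = 0.6988/(2π·0.0278) = 4.001 m·K/W
ΣR = 0.003301 + 5.001×10^-5 + 0.7462 + 4.001 = 4.751 m·K/W
Q' = ΔT/ΣR = (99 K − 297.5 K)/4.751 = -41.78 W/m
From the inner boundary to the cork board/expanded polystyrene interface, ΣR_partial = 0.7496 m·K/W.
T_interface = T_in − Q'·ΣR_partial = 99 K − (-41.78)(0.7496) = 130 K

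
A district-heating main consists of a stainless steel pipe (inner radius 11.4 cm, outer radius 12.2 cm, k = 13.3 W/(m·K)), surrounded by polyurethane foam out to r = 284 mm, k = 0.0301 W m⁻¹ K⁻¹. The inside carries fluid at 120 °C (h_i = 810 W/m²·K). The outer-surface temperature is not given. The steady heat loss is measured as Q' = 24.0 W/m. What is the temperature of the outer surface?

T_out = 12.7 °C

Series resistances:
  R'_conv,in = 1/(2πr h) = 1/(2π·0.114·810) = 0.001724 m·K/W
  R'_stainless steel = ln(0.122/0.114)/(2πk) = 0.06782/(2π·13.3) = 8.116×10^-4 m·K/W
  R'_polyurethane foam = ln(0.284/0.122)/(2πk) = 0.8450/(2π·0.0301) = 4.468 m·K/W
ΣR = 4.470 m·K/W
ΔT = Q'·ΣR = 24.0 × 4.470 = 107.3 K
Heat flows outward, so T_out = T_in − ΔT = 120 − 107.3 = 12.7 °C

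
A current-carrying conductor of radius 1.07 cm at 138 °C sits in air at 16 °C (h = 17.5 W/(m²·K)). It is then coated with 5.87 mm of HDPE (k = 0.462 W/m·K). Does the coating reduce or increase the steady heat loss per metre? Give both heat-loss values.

increases: 144 → 174 W/m

Critical radius for a cylinder: r_cr = k/h = 0.0264 m = 2.64 cm.
Outer radius after coating: r₂ = 0.0107 + 0.00587 = 0.01657 m.
Since r₁ < r_cr and r₂ ≤ r_cr, the coating moves toward the maximum at r_cr — heat loss rises.
Bare: R = 1/(2πr₁h) = 0.8500 m·K/W; Q = 122/0.8500 = 144 W/m.
Coated: R = R_cond + R_conv = 0.6995 m·K/W; Q = 122/0.6995 = 174 W/m.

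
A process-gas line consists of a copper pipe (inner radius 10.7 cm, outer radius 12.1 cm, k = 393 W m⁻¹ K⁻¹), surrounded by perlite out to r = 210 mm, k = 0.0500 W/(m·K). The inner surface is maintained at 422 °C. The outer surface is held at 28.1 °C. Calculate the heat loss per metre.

Q' = 224 W/m

Treat each layer as a resistance in series:
  R'_copper = ln(0.121/0.107)/(2πk) = 0.1230/(2π·393) = 4.980×10^-5 m·K/W
  R'_perlite = ln(0.210/0.121)/(2πk) = 0.5513/(2π·0.0500) = 1.755 m·K/W
ΣR = 4.980×10^-5 + 1.755 = 1.755 m·K/W
Q' = ΔT/ΣR = (422 °C − 28.1 °C)/1.755 = 224 W/m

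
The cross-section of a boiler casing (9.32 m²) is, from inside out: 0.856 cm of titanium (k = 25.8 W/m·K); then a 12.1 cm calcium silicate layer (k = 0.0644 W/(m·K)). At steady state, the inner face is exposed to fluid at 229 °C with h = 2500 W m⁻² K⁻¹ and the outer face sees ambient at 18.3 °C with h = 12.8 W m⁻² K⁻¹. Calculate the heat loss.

Q = 1000 W

Treat each layer as a resistance in series:
  R_conv,in = 1/(hA) = 1/(2500·9.32) = 4.292×10^-5 K/W
  R_titanium = L/(kA) = 0.00856/(25.8·9.32) = 3.560×10^-5 K/W
  R_calcium silicate = L/(kA) = 0.121/(0.0644·9.32) = 0.2016 K/W
  R_conv,out = 1/(hA) = 1/(12.8·9.32) = 0.008383 K/W
ΣR = 4.292×10^-5 + 3.560×10^-5 + 0.2016 + 0.008383 = 0.2101 K/W
Q = ΔT/ΣR = (229 °C − 18.3 °C)/0.2101 = 1000 W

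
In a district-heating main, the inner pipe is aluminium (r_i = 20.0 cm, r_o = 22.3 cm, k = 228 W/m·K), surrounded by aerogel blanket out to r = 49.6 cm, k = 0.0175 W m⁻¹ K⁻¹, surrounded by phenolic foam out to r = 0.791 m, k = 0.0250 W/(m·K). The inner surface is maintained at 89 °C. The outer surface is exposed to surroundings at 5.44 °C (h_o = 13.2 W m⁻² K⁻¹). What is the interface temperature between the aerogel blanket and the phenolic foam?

Resistance network (inner→outer):
  R'_aluminium = ln(0.223/0.200)/(2πk) = 0.1089/(2π·228) = 7.599×10^-5 m·K/W
  R'_aerogel blanket = ln(0.496/0.223)/(2πk) = 0.7994/(2π·0.0175) = 7.270 m·K/W
  R'_phenolic foam = ln(0.791/0.496)/(2πk) = 0.4667/(2π·0.0250) = 2.971 m·K/W
  R'_conv,out = 1/(2πr h) = 1/(2π·0.791·13.2) = 0.01524 m·K/W
ΣR = 7.599×10^-5 + 7.270 + 2.971 + 0.01524 = 10.26 m·K/W
Q' = ΔT/ΣR = (89 °C − 5.44 °C)/10.26 = 8.144 W/m
From the inner boundary to the aerogel blanket/phenolic foam interface, ΣR_partial = 7.270 m·K/W.
T_interface = T_in − Q'·ΣR_partial = 89 °C − (8.144)(7.270) = 29.8 °C

T = 29.8 °C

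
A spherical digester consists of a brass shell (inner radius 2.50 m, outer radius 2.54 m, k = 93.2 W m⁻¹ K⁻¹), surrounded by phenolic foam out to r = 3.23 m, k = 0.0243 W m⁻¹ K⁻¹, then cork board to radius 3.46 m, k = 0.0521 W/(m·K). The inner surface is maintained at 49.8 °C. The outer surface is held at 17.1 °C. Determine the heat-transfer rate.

Treat each layer as a resistance in series:
  R_brass = (1/2.50 − 1/2.54)/(4πk) = 0.006299/(4π·93.2) = 5.378×10^-6 K/W
  R_phenolic foam = (1/2.54 − 1/3.23)/(4πk) = 0.08410/(4π·0.0243) = 0.2754 K/W
  R_cork board = (1/3.23 − 1/3.46)/(4πk) = 0.02058/(4π·0.0521) = 0.03143 K/W
ΣR = 5.378×10^-6 + 0.2754 + 0.03143 = 0.3068 K/W
Q = ΔT/ΣR = (49.8 °C − 17.1 °C)/0.3068 = 107 W

Q = 107 W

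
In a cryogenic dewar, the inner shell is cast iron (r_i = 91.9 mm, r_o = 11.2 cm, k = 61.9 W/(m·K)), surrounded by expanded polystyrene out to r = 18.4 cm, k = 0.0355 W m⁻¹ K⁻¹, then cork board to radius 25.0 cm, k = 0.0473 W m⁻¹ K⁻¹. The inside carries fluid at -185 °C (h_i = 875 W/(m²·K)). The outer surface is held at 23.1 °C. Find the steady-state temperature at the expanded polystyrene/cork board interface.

T = -25.9 °C

Treat each layer as a resistance in series:
  R_conv,in = 1/(4πr²h) = 1/(4π·0.0919²·875) = 0.01077 K/W
  R_cast iron = (1/0.0919 − 1/0.112)/(4πk) = 1.953/(4π·61.9) = 0.002511 K/W
  R_expanded polystyrene = (1/0.112 − 1/0.184)/(4πk) = 3.494/(4π·0.0355) = 7.832 K/W
  R_cork board = (1/0.184 − 1/0.250)/(4πk) = 1.435/(4π·0.0473) = 2.414 K/W
ΣR = 0.01077 + 0.002511 + 7.832 + 2.414 = 10.26 K/W
Q = ΔT/ΣR = (-185 °C − 23.1 °C)/10.26 = -20.28 W
From the inner boundary to the expanded polystyrene/cork board interface, ΣR_partial = 7.845 K/W.
T_interface = T_in − Q·ΣR_partial = -185 °C − (-20.28)(7.845) = -25.9 °C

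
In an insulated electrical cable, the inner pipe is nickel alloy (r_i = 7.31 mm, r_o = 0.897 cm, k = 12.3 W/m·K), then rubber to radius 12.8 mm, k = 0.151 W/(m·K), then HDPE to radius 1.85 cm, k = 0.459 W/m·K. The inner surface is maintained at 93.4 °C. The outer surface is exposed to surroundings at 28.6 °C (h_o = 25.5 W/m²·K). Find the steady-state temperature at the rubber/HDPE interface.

T = 64.4 °C

Series thermal resistances, inner to outer:
  R'_nickel alloy = ln(0.00897/0.00731)/(2πk) = 0.2046/(2π·12.3) = 0.002648 m·K/W
  R'_rubber = ln(0.0128/0.00897)/(2πk) = 0.3556/(2π·0.151) = 0.3748 m·K/W
  R'_HDPE = ln(0.0185/0.0128)/(2πk) = 0.3683/(2π·0.459) = 0.1277 m·K/W
  R'_conv,out = 1/(2πr h) = 1/(2π·0.0185·25.5) = 0.3374 m·K/W
ΣR = 0.002648 + 0.3748 + 0.1277 + 0.3374 = 0.8425 m·K/W
Q' = ΔT/ΣR = (93.4 °C − 28.6 °C)/0.8425 = 76.91 W/m
From the inner boundary to the rubber/HDPE interface, ΣR_partial = 0.3774 m·K/W.
T_interface = T_in − Q'·ΣR_partial = 93.4 °C − (76.91)(0.3774) = 64.4 °C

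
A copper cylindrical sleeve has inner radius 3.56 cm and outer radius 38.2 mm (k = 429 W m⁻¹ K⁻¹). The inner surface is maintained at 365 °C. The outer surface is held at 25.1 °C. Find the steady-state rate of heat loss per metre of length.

Q' = 13000 kW/m

Q' = 2πk·ΔT/ln(r₂/r₁) = 2π × 429 × 339.9 / ln(0.0382/0.0356) = 1.30×10^7 W/m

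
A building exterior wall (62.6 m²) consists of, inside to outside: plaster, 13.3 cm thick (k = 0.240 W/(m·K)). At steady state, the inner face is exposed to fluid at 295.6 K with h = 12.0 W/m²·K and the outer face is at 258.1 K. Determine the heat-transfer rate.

Q = 3680 W

Series thermal resistances, inner to outer:
  R_conv,in = 1/(hA) = 1/(12.0·62.6) = 0.001331 K/W
  R_plaster = L/(kA) = 0.133/(0.240·62.6) = 0.008853 K/W
ΣR = 0.001331 + 0.008853 = 0.01018 K/W
Q = ΔT/ΣR = (295.6 K − 258.1 K)/0.01018 = 3680 W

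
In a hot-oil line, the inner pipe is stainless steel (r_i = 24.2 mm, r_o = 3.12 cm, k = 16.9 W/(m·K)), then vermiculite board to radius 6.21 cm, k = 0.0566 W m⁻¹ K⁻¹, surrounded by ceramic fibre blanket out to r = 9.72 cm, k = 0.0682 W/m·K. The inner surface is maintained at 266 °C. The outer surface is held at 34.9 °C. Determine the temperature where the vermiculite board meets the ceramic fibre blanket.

Series thermal resistances, inner to outer:
  R'_stainless steel = ln(0.0312/0.0242)/(2πk) = 0.2541/(2π·16.9) = 0.002393 m·K/W
  R'_vermiculite board = ln(0.0621/0.0312)/(2πk) = 0.6883/(2π·0.0566) = 1.936 m·K/W
  R'_ceramic fibre blanket = ln(0.0972/0.0621)/(2πk) = 0.4480/(2π·0.0682) = 1.046 m·K/W
ΣR = 0.002393 + 1.936 + 1.046 = 2.984 m·K/W
Q' = ΔT/ΣR = (266 °C − 34.9 °C)/2.984 = 77.45 W/m
From the inner boundary to the vermiculite board/ceramic fibre blanket interface, ΣR_partial = 1.938 m·K/W.
T_interface = T_in − Q'·ΣR_partial = 266 °C − (77.45)(1.938) = 116 °C

T = 116 °C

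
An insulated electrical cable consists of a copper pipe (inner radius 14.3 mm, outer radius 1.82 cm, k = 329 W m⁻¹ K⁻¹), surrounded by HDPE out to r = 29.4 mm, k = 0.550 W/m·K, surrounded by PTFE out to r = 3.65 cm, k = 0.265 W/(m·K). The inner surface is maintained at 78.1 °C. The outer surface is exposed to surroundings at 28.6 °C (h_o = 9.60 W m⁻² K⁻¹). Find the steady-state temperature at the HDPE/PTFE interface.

T = 68.6 °C

Resistance network (inner→outer):
  R'_copper = ln(0.0182/0.0143)/(2πk) = 0.2412/(2π·329) = 1.167×10^-4 m·K/W
  R'_HDPE = ln(0.0294/0.0182)/(2πk) = 0.4796/(2π·0.550) = 0.1388 m·K/W
  R'_PTFE = ln(0.0365/0.0294)/(2πk) = 0.2163/(2π·0.265) = 0.1299 m·K/W
  R'_conv,out = 1/(2πr h) = 1/(2π·0.0365·9.60) = 0.4542 m·K/W
ΣR = 1.167×10^-4 + 0.1388 + 0.1299 + 0.4542 = 0.7230 m·K/W
Q' = ΔT/ΣR = (78.1 °C − 28.6 °C)/0.7230 = 68.46 W/m
From the inner boundary to the HDPE/PTFE interface, ΣR_partial = 0.1389 m·K/W.
T_interface = T_in − Q'·ΣR_partial = 78.1 °C − (68.46)(0.1389) = 68.6 °C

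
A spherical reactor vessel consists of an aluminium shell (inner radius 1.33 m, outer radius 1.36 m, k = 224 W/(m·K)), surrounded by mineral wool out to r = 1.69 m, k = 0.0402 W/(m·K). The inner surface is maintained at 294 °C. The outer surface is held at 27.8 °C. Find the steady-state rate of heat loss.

Treat each layer as a resistance in series:
  R_aluminium = (1/1.33 − 1/1.36)/(4πk) = 0.01659/(4π·224) = 5.892×10^-6 K/W
  R_mineral wool = (1/1.36 − 1/1.69)/(4πk) = 0.1436/(4π·0.0402) = 0.2842 K/W
ΣR = 5.892×10^-6 + 0.2842 = 0.2842 K/W
Q = ΔT/ΣR = (294 °C − 27.8 °C)/0.2842 = 937 W

Q = 937 W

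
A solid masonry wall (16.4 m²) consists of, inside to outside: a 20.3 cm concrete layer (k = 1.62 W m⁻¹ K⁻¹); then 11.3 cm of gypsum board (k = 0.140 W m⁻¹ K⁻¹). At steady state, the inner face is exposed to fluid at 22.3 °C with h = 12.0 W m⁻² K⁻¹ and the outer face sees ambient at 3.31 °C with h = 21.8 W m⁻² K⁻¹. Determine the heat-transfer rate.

Q = 293 W

Series thermal resistances, inner to outer:
  R_conv,in = 1/(hA) = 1/(12.0·16.4) = 0.005081 K/W
  R_concrete = L/(kA) = 0.203/(1.62·16.4) = 0.007641 K/W
  R_gypsum board = L/(kA) = 0.113/(0.140·16.4) = 0.04922 K/W
  R_conv,out = 1/(hA) = 1/(21.8·16.4) = 0.002797 K/W
ΣR = 0.005081 + 0.007641 + 0.04922 + 0.002797 = 0.06474 K/W
Q = ΔT/ΣR = (22.3 °C − 3.31 °C)/0.06474 = 293 W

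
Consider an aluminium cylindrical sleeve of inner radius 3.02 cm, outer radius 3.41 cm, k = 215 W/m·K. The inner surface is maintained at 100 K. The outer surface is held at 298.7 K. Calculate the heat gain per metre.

Q' = 2πk·ΔT/ln(r₂/r₁) = 2π × 215 × 198.7 / ln(0.0341/0.0302) = 2.21×10^6 W/m

Q' = 2210 kW/m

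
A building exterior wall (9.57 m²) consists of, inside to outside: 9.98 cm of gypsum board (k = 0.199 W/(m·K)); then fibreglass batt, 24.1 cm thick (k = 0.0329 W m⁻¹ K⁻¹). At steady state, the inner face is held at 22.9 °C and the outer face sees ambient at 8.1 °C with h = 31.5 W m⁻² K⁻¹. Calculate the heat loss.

Q = 18.0 W

Treat each layer as a resistance in series:
  R_gypsum board = L/(kA) = 0.0998/(0.199·9.57) = 0.05240 K/W
  R_fibreglass batt = L/(kA) = 0.241/(0.0329·9.57) = 0.7654 K/W
  R_conv,out = 1/(hA) = 1/(31.5·9.57) = 0.003317 K/W
ΣR = 0.05240 + 0.7654 + 0.003317 = 0.8211 K/W
Q = ΔT/ΣR = (22.9 °C − 8.1 °C)/0.8211 = 18.0 W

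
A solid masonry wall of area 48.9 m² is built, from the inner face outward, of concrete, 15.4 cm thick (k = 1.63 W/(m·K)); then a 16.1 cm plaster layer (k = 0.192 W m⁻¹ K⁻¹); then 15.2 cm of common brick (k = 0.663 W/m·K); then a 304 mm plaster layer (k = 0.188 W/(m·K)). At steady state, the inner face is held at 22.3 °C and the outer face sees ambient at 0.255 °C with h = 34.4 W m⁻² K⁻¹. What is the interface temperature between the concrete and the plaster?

Series thermal resistances, inner to outer:
  R_concrete = L/(kA) = 0.154/(1.63·48.9) = 0.001932 K/W
  R_plaster = L/(kA) = 0.161/(0.192·48.9) = 0.01715 K/W
  R_common brick = L/(kA) = 0.152/(0.663·48.9) = 0.004688 K/W
  R_plaster = L/(kA) = 0.304/(0.188·48.9) = 0.03307 K/W
  R_conv,out = 1/(hA) = 1/(34.4·48.9) = 5.945×10^-4 K/W
ΣR = 0.001932 + 0.01715 + 0.004688 + 0.03307 + 5.945×10^-4 = 0.05743 K/W
Q = ΔT/ΣR = (22.3 °C − 0.255 °C)/0.05743 = 383.9 W
From the inner boundary to the concrete/plaster interface, ΣR_partial = 0.001932 K/W.
T_interface = T_in − Q·ΣR_partial = 22.3 °C − (383.9)(0.001932) = 21.6 °C

T = 21.6 °C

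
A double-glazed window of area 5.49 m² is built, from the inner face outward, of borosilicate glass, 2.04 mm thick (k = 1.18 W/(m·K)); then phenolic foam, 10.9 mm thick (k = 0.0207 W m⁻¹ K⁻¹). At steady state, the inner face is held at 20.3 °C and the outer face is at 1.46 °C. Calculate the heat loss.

Series thermal resistances, inner to outer:
  R_borosilicate glass = L/(kA) = 0.00204/(1.18·5.49) = 3.149×10^-4 K/W
  R_phenolic foam = L/(kA) = 0.0109/(0.0207·5.49) = 0.09591 K/W
ΣR = 3.149×10^-4 + 0.09591 = 0.09622 K/W
Q = ΔT/ΣR = (20.3 °C − 1.46 °C)/0.09622 = 196 W

Q = 196 W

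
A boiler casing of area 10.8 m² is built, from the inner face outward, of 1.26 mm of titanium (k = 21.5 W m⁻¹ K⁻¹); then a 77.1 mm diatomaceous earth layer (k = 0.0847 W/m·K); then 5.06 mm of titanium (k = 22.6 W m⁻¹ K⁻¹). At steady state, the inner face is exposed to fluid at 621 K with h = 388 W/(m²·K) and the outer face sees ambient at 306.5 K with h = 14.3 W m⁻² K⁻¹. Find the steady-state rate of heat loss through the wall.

Resistance network (inner→outer):
  R_conv,in = 1/(hA) = 1/(388·10.8) = 2.386×10^-4 K/W
  R_titanium = L/(kA) = 0.00126/(21.5·10.8) = 5.426×10^-6 K/W
  R_diatomaceous earth = L/(kA) = 0.0771/(0.0847·10.8) = 0.08428 K/W
  R_titanium = L/(kA) = 0.00506/(22.6·10.8) = 2.073×10^-5 K/W
  R_conv,out = 1/(hA) = 1/(14.3·10.8) = 0.006475 K/W
ΣR = 2.386×10^-4 + 5.426×10^-6 + 0.08428 + 2.073×10^-5 + 0.006475 = 0.09102 K/W
Q = ΔT/ΣR = (621 K − 306.5 K)/0.09102 = 3460 W

Q = 3.46 kW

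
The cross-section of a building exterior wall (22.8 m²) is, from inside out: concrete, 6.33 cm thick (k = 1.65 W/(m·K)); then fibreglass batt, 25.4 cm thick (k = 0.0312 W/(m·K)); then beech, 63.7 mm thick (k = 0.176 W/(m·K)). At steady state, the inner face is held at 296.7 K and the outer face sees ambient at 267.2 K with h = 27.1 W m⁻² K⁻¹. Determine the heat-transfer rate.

Q = 78.4 W

Treat each layer as a resistance in series:
  R_concrete = L/(kA) = 0.0633/(1.65·22.8) = 0.001683 K/W
  R_fibreglass batt = L/(kA) = 0.254/(0.0312·22.8) = 0.3571 K/W
  R_beech = L/(kA) = 0.0637/(0.176·22.8) = 0.01587 K/W
  R_conv,out = 1/(hA) = 1/(27.1·22.8) = 0.001618 K/W
ΣR = 0.001683 + 0.3571 + 0.01587 + 0.001618 = 0.3763 K/W
Q = ΔT/ΣR = (296.7 K − 267.2 K)/0.3763 = 78.4 W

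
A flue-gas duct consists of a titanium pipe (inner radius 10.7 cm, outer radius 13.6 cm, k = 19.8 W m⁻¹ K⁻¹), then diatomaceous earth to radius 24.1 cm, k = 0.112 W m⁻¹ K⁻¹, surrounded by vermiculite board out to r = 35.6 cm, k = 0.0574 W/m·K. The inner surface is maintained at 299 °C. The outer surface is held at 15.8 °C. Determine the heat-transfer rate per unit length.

Treat each layer as a resistance in series:
  R'_titanium = ln(0.136/0.107)/(2πk) = 0.2398/(2π·19.8) = 0.001928 m·K/W
  R'_diatomaceous earth = ln(0.241/0.136)/(2πk) = 0.5721/(2π·0.112) = 0.8130 m·K/W
  R'_vermiculite board = ln(0.356/0.241)/(2πk) = 0.3901/(2π·0.0574) = 1.082 m·K/W
ΣR = 0.001928 + 0.8130 + 1.082 = 1.897 m·K/W
Q' = ΔT/ΣR = (299 °C − 15.8 °C)/1.897 = 149 W/m

Q' = 149 W/m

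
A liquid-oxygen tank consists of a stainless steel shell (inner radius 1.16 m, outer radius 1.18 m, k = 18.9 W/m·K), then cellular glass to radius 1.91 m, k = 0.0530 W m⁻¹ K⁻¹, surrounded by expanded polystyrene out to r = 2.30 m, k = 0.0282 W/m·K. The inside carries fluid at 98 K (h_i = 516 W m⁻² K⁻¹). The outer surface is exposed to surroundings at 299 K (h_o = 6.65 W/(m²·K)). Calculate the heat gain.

Resistance network (inner→outer):
  R_conv,in = 1/(4πr²h) = 1/(4π·1.16²·516) = 1.146×10^-4 K/W
  R_stainless steel = (1/1.16 − 1/1.18)/(4πk) = 0.01461/(4π·18.9) = 6.152×10^-5 K/W
  R_cellular glass = (1/1.18 − 1/1.91)/(4πk) = 0.3239/(4π·0.0530) = 0.4863 K/W
  R_expanded polystyrene = (1/1.91 − 1/2.30)/(4πk) = 0.08878/(4π·0.0282) = 0.2505 K/W
  R_conv,out = 1/(4πr²h) = 1/(4π·2.30²·6.65) = 0.002262 K/W
ΣR = 1.146×10^-4 + 6.152×10^-5 + 0.4863 + 0.2505 + 0.002262 = 0.7392 K/W
Q = ΔT/ΣR = (98 K − 299 K)/0.7392 = -272 W
(Negative Q ⇒ heat flows inward; heat gain = 272 W.)

Q = 272 W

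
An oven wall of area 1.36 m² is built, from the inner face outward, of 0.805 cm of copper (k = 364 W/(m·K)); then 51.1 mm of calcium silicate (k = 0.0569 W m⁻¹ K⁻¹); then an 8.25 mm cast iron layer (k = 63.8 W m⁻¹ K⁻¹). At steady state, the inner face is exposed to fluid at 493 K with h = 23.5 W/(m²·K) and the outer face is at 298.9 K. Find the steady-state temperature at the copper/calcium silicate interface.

Treat each layer as a resistance in series:
  R_conv,in = 1/(hA) = 1/(23.5·1.36) = 0.03129 K/W
  R_copper = L/(kA) = 0.00805/(364·1.36) = 1.626×10^-5 K/W
  R_calcium silicate = L/(kA) = 0.0511/(0.0569·1.36) = 0.6603 K/W
  R_cast iron = L/(kA) = 0.00825/(63.8·1.36) = 9.508×10^-5 K/W
ΣR = 0.03129 + 1.626×10^-5 + 0.6603 + 9.508×10^-5 = 0.6917 K/W
Q = ΔT/ΣR = (493 K − 298.9 K)/0.6917 = 280.6 W
From the inner boundary to the copper/calcium silicate interface, ΣR_partial = 0.03131 K/W.
T_interface = T_in − Q·ΣR_partial = 493 K − (280.6)(0.03131) = 484 K

T = 484 K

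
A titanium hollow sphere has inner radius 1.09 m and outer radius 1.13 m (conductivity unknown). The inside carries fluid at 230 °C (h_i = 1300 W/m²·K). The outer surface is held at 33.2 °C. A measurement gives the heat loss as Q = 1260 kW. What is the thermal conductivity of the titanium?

ΣR = ΔT/Q = |230 − 33.2|/1.26×10^6 = 1.562×10^-4 K/W
Known resistances:
  R_conv,in = 1/(4πr²h) = 1/(4π·1.09²·1300) = 5.152×10^-5 K/W
R_titanium = ΣR − ΣR_known = 1.562×10^-4 − 5.152×10^-5 = 1.047×10^-4 K/W
(1/r₁−1/r₂)/(4πk) = 1.047×10^-4 ⇒ k = 0.03248/(4π·1.047×10^-4) = 24.7 W/m·K

k = 24.7 W/m·K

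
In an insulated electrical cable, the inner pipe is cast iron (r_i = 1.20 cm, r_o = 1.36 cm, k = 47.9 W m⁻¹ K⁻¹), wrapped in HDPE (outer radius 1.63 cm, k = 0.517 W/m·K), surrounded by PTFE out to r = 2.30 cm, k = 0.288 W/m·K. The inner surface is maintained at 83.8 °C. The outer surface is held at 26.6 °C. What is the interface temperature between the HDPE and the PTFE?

Resistance network (inner→outer):
  R'_cast iron = ln(0.0136/0.0120)/(2πk) = 0.1252/(2π·47.9) = 4.159×10^-4 m·K/W
  R'_HDPE = ln(0.0163/0.0136)/(2πk) = 0.1811/(2π·0.517) = 0.05575 m·K/W
  R'_PTFE = ln(0.0230/0.0163)/(2πk) = 0.3443/(2π·0.288) = 0.1903 m·K/W
ΣR = 4.159×10^-4 + 0.05575 + 0.1903 = 0.2465 m·K/W
Q' = ΔT/ΣR = (83.8 °C − 26.6 °C)/0.2465 = 232.0 W/m
From the inner boundary to the HDPE/PTFE interface, ΣR_partial = 0.05617 m·K/W.
T_interface = T_in − Q'·ΣR_partial = 83.8 °C − (232.0)(0.05617) = 70.8 °C

T = 70.8 °C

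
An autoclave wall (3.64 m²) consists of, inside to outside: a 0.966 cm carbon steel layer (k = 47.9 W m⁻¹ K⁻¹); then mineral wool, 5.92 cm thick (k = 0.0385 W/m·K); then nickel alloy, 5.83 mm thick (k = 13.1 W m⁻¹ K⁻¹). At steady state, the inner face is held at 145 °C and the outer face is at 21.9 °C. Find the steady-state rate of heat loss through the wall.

Q = 291 W

Treat each layer as a resistance in series:
  R_carbon steel = L/(kA) = 0.00966/(47.9·3.64) = 5.540×10^-5 K/W
  R_mineral wool = L/(kA) = 0.0592/(0.0385·3.64) = 0.4224 K/W
  R_nickel alloy = L/(kA) = 0.00583/(13.1·3.64) = 1.223×10^-4 K/W
ΣR = 5.540×10^-5 + 0.4224 + 1.223×10^-4 = 0.4226 K/W
Q = ΔT/ΣR = (145 °C − 21.9 °C)/0.4226 = 291 W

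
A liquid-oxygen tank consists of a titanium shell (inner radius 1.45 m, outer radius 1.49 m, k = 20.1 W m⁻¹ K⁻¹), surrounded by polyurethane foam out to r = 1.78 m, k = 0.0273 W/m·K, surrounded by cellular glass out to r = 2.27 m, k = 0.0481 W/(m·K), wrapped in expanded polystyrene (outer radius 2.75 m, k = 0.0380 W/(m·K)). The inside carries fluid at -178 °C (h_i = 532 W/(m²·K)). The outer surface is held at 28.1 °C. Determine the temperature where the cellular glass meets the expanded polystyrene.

Resistance network (inner→outer):
  R_conv,in = 1/(4πr²h) = 1/(4π·1.45²·532) = 7.114×10^-5 K/W
  R_titanium = (1/1.45 − 1/1.49)/(4πk) = 0.01851/(4π·20.1) = 7.330×10^-5 K/W
  R_polyurethane foam = (1/1.49 − 1/1.78)/(4πk) = 0.1093/(4π·0.0273) = 0.3187 K/W
  R_cellular glass = (1/1.78 − 1/2.27)/(4πk) = 0.1213/(4π·0.0481) = 0.2006 K/W
  R_expanded polystyrene = (1/2.27 − 1/2.75)/(4πk) = 0.07689/(4π·0.0380) = 0.1610 K/W
ΣR = 7.114×10^-5 + 7.330×10^-5 + 0.3187 + 0.2006 + 0.1610 = 0.6804 K/W
Q = ΔT/ΣR = (-178 °C − 28.1 °C)/0.6804 = -302.9 W
From the inner boundary to the cellular glass/expanded polystyrene interface, ΣR_partial = 0.5194 K/W.
T_interface = T_in − Q·ΣR_partial = -178 °C − (-302.9)(0.5194) = -20.7 °C

T = -20.7 °C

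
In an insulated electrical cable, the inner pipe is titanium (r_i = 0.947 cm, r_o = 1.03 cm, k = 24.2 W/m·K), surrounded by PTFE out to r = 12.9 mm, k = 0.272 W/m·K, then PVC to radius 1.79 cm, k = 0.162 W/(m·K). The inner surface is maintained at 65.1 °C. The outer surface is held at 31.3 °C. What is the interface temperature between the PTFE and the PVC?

Series thermal resistances, inner to outer:
  R'_titanium = ln(0.0103/0.00947)/(2πk) = 0.08401/(2π·24.2) = 5.525×10^-4 m·K/W
  R'_PTFE = ln(0.0129/0.0103)/(2πk) = 0.2251/(2π·0.272) = 0.1317 m·K/W
  R'_PVC = ln(0.0179/0.0129)/(2πk) = 0.3276/(2π·0.162) = 0.3218 m·K/W
ΣR = 5.525×10^-4 + 0.1317 + 0.3218 = 0.4541 m·K/W
Q' = ΔT/ΣR = (65.1 °C − 31.3 °C)/0.4541 = 74.43 W/m
From the inner boundary to the PTFE/PVC interface, ΣR_partial = 0.1323 m·K/W.
T_interface = T_in − Q'·ΣR_partial = 65.1 °C − (74.43)(0.1323) = 55.3 °C

T = 55.3 °C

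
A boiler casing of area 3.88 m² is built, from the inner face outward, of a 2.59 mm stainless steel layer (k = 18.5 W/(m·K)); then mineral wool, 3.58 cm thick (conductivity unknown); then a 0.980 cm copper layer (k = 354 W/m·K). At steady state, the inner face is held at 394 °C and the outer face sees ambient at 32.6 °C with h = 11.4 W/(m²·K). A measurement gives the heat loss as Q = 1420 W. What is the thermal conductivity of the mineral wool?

ΣR = ΔT/Q = |394 − 32.6|/1420 = 0.2545 K/W
Known resistances:
  R_stainless steel = L/(kA) = 0.00259/(18.5·3.88) = 3.608×10^-5 K/W
  R_copper = L/(kA) = 0.00980/(354·3.88) = 7.135×10^-6 K/W
  R_conv,out = 1/(hA) = 1/(11.4·3.88) = 0.02261 K/W
R_mineral wool = ΣR − ΣR_known = 0.2545 − 0.02265 = 0.2319 K/W
L/(kA) = 0.2319 ⇒ k = 0.0358/(0.2319·3.88) = 0.0398 W/m·K

k = 0.0398 W/m·K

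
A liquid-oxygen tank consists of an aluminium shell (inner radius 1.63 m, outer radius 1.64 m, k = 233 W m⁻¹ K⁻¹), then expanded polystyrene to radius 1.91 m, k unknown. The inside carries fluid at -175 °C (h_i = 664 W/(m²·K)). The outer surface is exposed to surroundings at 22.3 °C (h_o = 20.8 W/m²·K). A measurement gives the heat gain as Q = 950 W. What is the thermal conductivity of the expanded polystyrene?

k = 0.0332 W/m·K

ΣR = ΔT/Q = |-175 − 22.3|/950 = 0.2077 K/W
Known resistances:
  R_conv,in = 1/(4πr²h) = 1/(4π·1.63²·664) = 4.511×10^-5 K/W
  R_aluminium = (1/1.63 − 1/1.64)/(4πk) = 0.003741/(4π·233) = 1.278×10^-6 K/W
  R_conv,out = 1/(4πr²h) = 1/(4π·1.91²·20.8) = 0.001049 K/W
R_expanded polystyrene = ΣR − ΣR_known = 0.2077 − 0.001095 = 0.2066 K/W
(1/r₁−1/r₂)/(4πk) = 0.2066 ⇒ k = 0.08620/(4π·0.2066) = 0.0332 W/m·K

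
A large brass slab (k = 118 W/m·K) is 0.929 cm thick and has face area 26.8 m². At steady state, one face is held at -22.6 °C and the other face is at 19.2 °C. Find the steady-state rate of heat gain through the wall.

Q = kA·ΔT/L = 118 × 26.8 × |-22.6 °C − 19.2 °C| / 0.00929 = 1.42×10^7 W

Q = 1.42×10^7 W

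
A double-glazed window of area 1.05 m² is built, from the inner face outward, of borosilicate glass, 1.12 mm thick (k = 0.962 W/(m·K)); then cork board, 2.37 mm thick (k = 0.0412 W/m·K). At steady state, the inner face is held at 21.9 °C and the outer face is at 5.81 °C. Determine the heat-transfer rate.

Treat each layer as a resistance in series:
  R_borosilicate glass = L/(kA) = 0.00112/(0.962·1.05) = 0.001109 K/W
  R_cork board = L/(kA) = 0.00237/(0.0412·1.05) = 0.05479 K/W
ΣR = 0.001109 + 0.05479 = 0.05590 K/W
Q = ΔT/ΣR = (21.9 °C − 5.81 °C)/0.05590 = 288 W

Q = 288 W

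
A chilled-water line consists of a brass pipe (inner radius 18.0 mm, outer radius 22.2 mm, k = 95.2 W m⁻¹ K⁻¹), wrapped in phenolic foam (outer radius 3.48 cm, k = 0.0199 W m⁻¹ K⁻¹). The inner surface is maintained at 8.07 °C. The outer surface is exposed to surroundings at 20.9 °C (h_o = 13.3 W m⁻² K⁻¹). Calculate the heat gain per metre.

Resistance network (inner→outer):
  R'_brass = ln(0.0222/0.0180)/(2πk) = 0.2097/(2π·95.2) = 3.506×10^-4 m·K/W
  R'_phenolic foam = ln(0.0348/0.0222)/(2πk) = 0.4495/(2π·0.0199) = 3.595 m·K/W
  R'_conv,out = 1/(2πr h) = 1/(2π·0.0348·13.3) = 0.3439 m·K/W
ΣR = 3.506×10^-4 + 3.595 + 0.3439 = 3.939 m·K/W
Q' = ΔT/ΣR = (8.07 °C − 20.9 °C)/3.939 = -3.26 W/m
(Negative Q' ⇒ heat flows inward; heat gain = 3.26 W/m.)

Q' = 3.26 W/m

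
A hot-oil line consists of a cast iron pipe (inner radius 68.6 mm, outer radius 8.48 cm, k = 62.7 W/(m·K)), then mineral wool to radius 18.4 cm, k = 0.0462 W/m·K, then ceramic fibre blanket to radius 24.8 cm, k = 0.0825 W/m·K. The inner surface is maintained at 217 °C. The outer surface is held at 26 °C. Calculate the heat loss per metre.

Resistance network (inner→outer):
  R'_cast iron = ln(0.0848/0.0686)/(2πk) = 0.2120/(2π·62.7) = 5.381×10^-4 m·K/W
  R'_mineral wool = ln(0.184/0.0848)/(2πk) = 0.7746/(2π·0.0462) = 2.669 m·K/W
  R'_ceramic fibre blanket = ln(0.248/0.184)/(2πk) = 0.2985/(2π·0.0825) = 0.5758 m·K/W
ΣR = 5.381×10^-4 + 2.669 + 0.5758 = 3.245 m·K/W
Q' = ΔT/ΣR = (217 °C − 26 °C)/3.245 = 58.9 W/m

Q' = 58.9 W/m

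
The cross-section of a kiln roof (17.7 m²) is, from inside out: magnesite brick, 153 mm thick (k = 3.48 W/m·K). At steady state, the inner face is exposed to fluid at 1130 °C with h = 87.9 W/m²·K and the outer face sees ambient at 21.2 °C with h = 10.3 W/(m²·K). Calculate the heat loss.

Q = 1.29×10^5 W

Resistance network (inner→outer):
  R_conv,in = 1/(hA) = 1/(87.9·17.7) = 6.427×10^-4 K/W
  R_magnesite brick = L/(kA) = 0.153/(3.48·17.7) = 0.002484 K/W
  R_conv,out = 1/(hA) = 1/(10.3·17.7) = 0.005485 K/W
ΣR = 6.427×10^-4 + 0.002484 + 0.005485 = 0.008612 K/W
Q = ΔT/ΣR = (1130 °C − 21.2 °C)/0.008612 = 1.29×10^5 W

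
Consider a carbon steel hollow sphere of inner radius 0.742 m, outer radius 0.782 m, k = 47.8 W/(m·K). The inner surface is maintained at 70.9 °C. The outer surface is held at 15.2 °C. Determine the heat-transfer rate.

Q = 485 kW

Q = 4πk·ΔT/(1/r₁ − 1/r₂) = 4π × 47.8 × 55.7 / (1/0.742 − 1/0.782) = 4.85×10^5 W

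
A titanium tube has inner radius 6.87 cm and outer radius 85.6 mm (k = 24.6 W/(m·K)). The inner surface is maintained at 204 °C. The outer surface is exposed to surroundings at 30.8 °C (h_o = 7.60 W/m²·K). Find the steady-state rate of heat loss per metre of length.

Q' = 704 W/m

Series thermal resistances, inner to outer:
  R'_titanium = ln(0.0856/0.0687)/(2πk) = 0.2199/(2π·24.6) = 0.001423 m·K/W
  R'_conv,out = 1/(2πr h) = 1/(2π·0.0856·7.60) = 0.2446 m·K/W
ΣR = 0.001423 + 0.2446 = 0.2460 m·K/W
Q' = ΔT/ΣR = (204 °C − 30.8 °C)/0.2460 = 704 W/m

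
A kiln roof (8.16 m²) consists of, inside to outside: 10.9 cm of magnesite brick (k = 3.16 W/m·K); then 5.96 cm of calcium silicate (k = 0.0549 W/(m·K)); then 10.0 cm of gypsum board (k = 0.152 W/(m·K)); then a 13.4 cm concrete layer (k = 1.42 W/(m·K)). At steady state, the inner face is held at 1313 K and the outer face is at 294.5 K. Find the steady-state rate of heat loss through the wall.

Treat each layer as a resistance in series:
  R_magnesite brick = L/(kA) = 0.109/(3.16·8.16) = 0.004227 K/W
  R_calcium silicate = L/(kA) = 0.0596/(0.0549·8.16) = 0.1330 K/W
  R_gypsum board = L/(kA) = 0.100/(0.152·8.16) = 0.08062 K/W
  R_concrete = L/(kA) = 0.134/(1.42·8.16) = 0.01156 K/W
ΣR = 0.004227 + 0.1330 + 0.08062 + 0.01156 = 0.2294 K/W
Q = ΔT/ΣR = (1313 K − 294.5 K)/0.2294 = 4440 W

Q = 4.44 kW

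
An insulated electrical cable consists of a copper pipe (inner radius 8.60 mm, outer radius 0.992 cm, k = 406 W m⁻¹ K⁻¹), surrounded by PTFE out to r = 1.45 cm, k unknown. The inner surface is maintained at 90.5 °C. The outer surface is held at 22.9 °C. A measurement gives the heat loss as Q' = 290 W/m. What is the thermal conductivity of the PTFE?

ΣR = ΔT/Q' = |90.5 − 22.9|/290 = 0.2331 m·K/W
Known resistances:
  R'_copper = ln(0.00992/0.00860)/(2πk) = 0.1428/(2π·406) = 5.597×10^-5 m·K/W
R_PTFE = ΣR − ΣR_known = 0.2331 − 5.597×10^-5 = 0.2330 m·K/W
ln(r₂/r₁)/(2πk) = 0.2330 ⇒ k = 0.3796/(2π·0.2330) = 0.259 W/m·K

k = 0.259 W/m·K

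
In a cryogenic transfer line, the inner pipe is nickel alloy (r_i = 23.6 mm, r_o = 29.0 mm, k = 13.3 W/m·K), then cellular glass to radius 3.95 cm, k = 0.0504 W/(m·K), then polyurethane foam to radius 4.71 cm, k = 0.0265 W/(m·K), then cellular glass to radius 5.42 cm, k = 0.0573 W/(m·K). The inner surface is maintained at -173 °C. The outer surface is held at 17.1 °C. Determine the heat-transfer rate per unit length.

Series thermal resistances, inner to outer:
  R'_nickel alloy = ln(0.0290/0.0236)/(2πk) = 0.2060/(2π·13.3) = 0.002466 m·K/W
  R'_cellular glass = ln(0.0395/0.0290)/(2πk) = 0.3090/(2π·0.0504) = 0.9758 m·K/W
  R'_polyurethane foam = ln(0.0471/0.0395)/(2πk) = 0.1760/(2π·0.0265) = 1.057 m·K/W
  R'_cellular glass = ln(0.0542/0.0471)/(2πk) = 0.1404/(2π·0.0573) = 0.3900 m·K/W
ΣR = 0.002466 + 0.9758 + 1.057 + 0.3900 = 2.425 m·K/W
Q' = ΔT/ΣR = (-173 °C − 17.1 °C)/2.425 = -78.4 W/m
(Negative Q' ⇒ heat flows inward; heat gain = 78.4 W/m.)

Q' = 78.4 W/m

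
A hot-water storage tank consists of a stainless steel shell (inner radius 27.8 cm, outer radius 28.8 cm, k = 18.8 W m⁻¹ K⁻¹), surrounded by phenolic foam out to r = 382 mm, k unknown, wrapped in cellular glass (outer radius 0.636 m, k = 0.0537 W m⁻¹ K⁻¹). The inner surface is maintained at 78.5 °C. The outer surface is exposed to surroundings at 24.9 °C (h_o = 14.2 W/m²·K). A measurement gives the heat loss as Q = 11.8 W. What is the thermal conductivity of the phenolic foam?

k = 0.0228 W/m·K

ΣR = ΔT/Q = |78.5 − 24.9|/11.8 = 4.542 K/W
Known resistances:
  R_stainless steel = (1/0.278 − 1/0.288)/(4πk) = 0.1249/(4π·18.8) = 5.287×10^-4 K/W
  R_cellular glass = (1/0.382 − 1/0.636)/(4πk) = 1.045/(4π·0.0537) = 1.549 K/W
  R_conv,out = 1/(4πr²h) = 1/(4π·0.636²·14.2) = 0.01385 K/W
R_phenolic foam = ΣR − ΣR_known = 4.542 − 1.563 = 2.979 K/W
(1/r₁−1/r₂)/(4πk) = 2.979 ⇒ k = 0.8544/(4π·2.979) = 0.0228 W/m·K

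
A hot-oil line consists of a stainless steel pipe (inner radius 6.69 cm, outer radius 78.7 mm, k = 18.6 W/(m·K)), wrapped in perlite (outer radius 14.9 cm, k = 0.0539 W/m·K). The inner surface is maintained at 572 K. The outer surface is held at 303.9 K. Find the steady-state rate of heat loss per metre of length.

Q' = 142 W/m

Series thermal resistances, inner to outer:
  R'_stainless steel = ln(0.0787/0.0669)/(2πk) = 0.1624/(2π·18.6) = 0.001390 m·K/W
  R'_perlite = ln(0.149/0.0787)/(2πk) = 0.6383/(2π·0.0539) = 1.885 m·K/W
ΣR = 0.001390 + 1.885 = 1.886 m·K/W
Q' = ΔT/ΣR = (572 K − 303.9 K)/1.886 = 142 W/m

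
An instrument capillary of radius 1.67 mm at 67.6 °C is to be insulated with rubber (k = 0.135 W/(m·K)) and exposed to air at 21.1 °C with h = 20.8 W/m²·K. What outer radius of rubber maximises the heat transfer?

r_cr = 0.649 cm

For a cylinder, r_cr = k_ins/h = 0.135/20.8 = 0.00649 m = 0.649 cm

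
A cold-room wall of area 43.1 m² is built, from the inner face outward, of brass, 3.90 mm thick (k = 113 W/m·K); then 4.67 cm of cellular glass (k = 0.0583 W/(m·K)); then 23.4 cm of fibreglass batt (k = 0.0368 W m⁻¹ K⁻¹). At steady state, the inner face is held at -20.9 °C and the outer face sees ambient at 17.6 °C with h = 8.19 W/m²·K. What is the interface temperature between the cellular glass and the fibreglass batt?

T = -16.7 °C

Resistance network (inner→outer):
  R_brass = L/(kA) = 0.00390/(113·43.1) = 8.008×10^-7 K/W
  R_cellular glass = L/(kA) = 0.0467/(0.0583·43.1) = 0.01859 K/W
  R_fibreglass batt = L/(kA) = 0.234/(0.0368·43.1) = 0.1475 K/W
  R_conv,out = 1/(hA) = 1/(8.19·43.1) = 0.002833 K/W
ΣR = 8.008×10^-7 + 0.01859 + 0.1475 + 0.002833 = 0.1689 K/W
Q = ΔT/ΣR = (-20.9 °C − 17.6 °C)/0.1689 = -227.9 W
From the inner boundary to the cellular glass/fibreglass batt interface, ΣR_partial = 0.01859 K/W.
T_interface = T_in − Q·ΣR_partial = -20.9 °C − (-227.9)(0.01859) = -16.7 °C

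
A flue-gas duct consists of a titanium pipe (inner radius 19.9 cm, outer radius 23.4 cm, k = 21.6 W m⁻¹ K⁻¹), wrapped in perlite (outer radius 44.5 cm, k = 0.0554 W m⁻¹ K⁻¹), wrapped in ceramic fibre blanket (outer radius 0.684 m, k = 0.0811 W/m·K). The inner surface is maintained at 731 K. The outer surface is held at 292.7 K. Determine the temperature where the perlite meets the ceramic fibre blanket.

Series thermal resistances, inner to outer:
  R'_titanium = ln(0.234/0.199)/(2πk) = 0.1620/(2π·21.6) = 0.001194 m·K/W
  R'_perlite = ln(0.445/0.234)/(2πk) = 0.6428/(2π·0.0554) = 1.847 m·K/W
  R'_ceramic fibre blanket = ln(0.684/0.445)/(2πk) = 0.4299/(2π·0.0811) = 0.8436 m·K/W
ΣR = 0.001194 + 1.847 + 0.8436 = 2.692 m·K/W
Q' = ΔT/ΣR = (731 K − 292.7 K)/2.692 = 162.8 W/m
From the inner boundary to the perlite/ceramic fibre blanket interface, ΣR_partial = 1.848 m·K/W.
T_interface = T_in − Q'·ΣR_partial = 731 K − (162.8)(1.848) = 430 K

T = 430 K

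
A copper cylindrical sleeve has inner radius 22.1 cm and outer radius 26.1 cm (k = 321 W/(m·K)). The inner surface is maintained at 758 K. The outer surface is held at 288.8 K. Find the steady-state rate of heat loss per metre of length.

Q' = 5690 kW/m

Q' = 2πk·ΔT/ln(r₂/r₁) = 2π × 321 × 469.2 / ln(0.261/0.221) = 5.69×10^6 W/m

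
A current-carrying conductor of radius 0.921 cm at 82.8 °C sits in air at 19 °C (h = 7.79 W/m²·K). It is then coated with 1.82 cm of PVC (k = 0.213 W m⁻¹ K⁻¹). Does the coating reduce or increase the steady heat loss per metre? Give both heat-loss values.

Critical radius for a cylinder: r_cr = k/h = 0.0273 m = 2.73 cm.
Outer radius after coating: r₂ = 0.00921 + 0.0182 = 0.02741 m.
r₁ < r_cr < r₂: heat loss rises to a maximum at r_cr then falls. Whether the coating helps depends on whether Q(r₂) has dropped back below Q(r₁).
Bare: R = 1/(2πr₁h) = 2.218 m·K/W; Q = 63.8/2.218 = 28.8 W/m.
Coated: R = R_cond + R_conv = 1.560 m·K/W; Q = 63.8/1.560 = 40.9 W/m.

increases: 28.8 → 40.9 W/m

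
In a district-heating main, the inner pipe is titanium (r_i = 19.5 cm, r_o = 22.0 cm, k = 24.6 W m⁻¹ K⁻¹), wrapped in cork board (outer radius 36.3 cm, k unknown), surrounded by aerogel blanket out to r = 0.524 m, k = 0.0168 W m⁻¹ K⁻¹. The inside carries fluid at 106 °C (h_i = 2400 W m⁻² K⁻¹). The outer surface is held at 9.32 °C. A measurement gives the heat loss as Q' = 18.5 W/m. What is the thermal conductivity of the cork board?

ΣR = ΔT/Q' = |106 − 9.32|/18.5 = 5.226 m·K/W
Known resistances:
  R'_conv,in = 1/(2πr h) = 1/(2π·0.195·2400) = 3.401×10^-4 m·K/W
  R'_titanium = ln(0.220/0.195)/(2πk) = 0.1206/(2π·24.6) = 7.804×10^-4 m·K/W
  R'_aerogel blanket = ln(0.524/0.363)/(2πk) = 0.3671/(2π·0.0168) = 3.478 m·K/W
R_cork board = ΣR − ΣR_known = 5.226 − 3.479 = 1.747 m·K/W
ln(r₂/r₁)/(2πk) = 1.747 ⇒ k = 0.5008/(2π·1.747) = 0.0456 W/m·K

k = 0.0456 W/m·K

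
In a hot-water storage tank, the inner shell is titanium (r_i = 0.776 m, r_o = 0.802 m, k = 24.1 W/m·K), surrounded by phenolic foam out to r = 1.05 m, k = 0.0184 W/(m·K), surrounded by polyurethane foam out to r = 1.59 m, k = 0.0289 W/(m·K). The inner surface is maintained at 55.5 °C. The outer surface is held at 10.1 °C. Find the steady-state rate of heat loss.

Resistance network (inner→outer):
  R_titanium = (1/0.776 − 1/0.802)/(4πk) = 0.04178/(4π·24.1) = 1.379×10^-4 K/W
  R_phenolic foam = (1/0.802 − 1/1.05)/(4πk) = 0.2945/(4π·0.0184) = 1.274 K/W
  R_polyurethane foam = (1/1.05 − 1/1.59)/(4πk) = 0.3235/(4π·0.0289) = 0.8906 K/W
ΣR = 1.379×10^-4 + 1.274 + 0.8906 = 2.165 K/W
Q = ΔT/ΣR = (55.5 °C − 10.1 °C)/2.165 = 21.0 W

Q = 21.0 W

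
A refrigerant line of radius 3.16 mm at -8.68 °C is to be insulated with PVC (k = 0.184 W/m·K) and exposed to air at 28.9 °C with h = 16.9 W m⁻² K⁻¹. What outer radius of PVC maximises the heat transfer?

r_cr = 1.09 cm

For a cylinder, r_cr = k_ins/h = 0.184/16.9 = 0.0109 m = 1.09 cm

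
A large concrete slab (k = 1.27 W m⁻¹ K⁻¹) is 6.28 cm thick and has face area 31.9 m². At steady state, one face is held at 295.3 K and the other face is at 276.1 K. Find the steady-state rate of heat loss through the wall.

Q = 12.4 kW

Q = kA·ΔT/L = 1.27 × 31.9 × |295.3 K − 276.1 K| / 0.0628 = 12400 W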